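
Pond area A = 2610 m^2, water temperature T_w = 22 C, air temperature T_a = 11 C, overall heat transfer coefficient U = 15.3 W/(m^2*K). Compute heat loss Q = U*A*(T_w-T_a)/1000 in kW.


Temperature difference dT = 22 - 11 = 11 K
Heat loss (W) = U * A * dT = 15.3 * 2610 * 11 = 439263 W
Convert to kW: 439263 / 1000 = 439.263 kW

439.263 kW


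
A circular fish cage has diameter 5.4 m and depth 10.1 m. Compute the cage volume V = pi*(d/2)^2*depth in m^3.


r = d/2 = 5.4/2 = 2.7 m
Base area = pi*r^2 = pi*2.7^2 = 22.90221 m^2
Volume = 22.90221 * 10.1 = 231.312 m^3

231.312 m^3


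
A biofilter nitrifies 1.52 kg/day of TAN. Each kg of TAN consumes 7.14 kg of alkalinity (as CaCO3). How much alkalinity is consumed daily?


Alkalinity factor: 7.14 kg CaCO3 consumed per kg TAN nitrified
alk = 1.52 kg TAN * 7.14 = 10.8528 kg CaCO3/day

10.8528 kg CaCO3/day


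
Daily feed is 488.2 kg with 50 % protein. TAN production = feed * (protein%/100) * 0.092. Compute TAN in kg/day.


Protein in feed = 488.2 * 50/100 = 244.1 kg/day
TAN = protein * 0.092 = 244.1 * 0.092 = 22.4572 kg/day

22.4572 kg/day


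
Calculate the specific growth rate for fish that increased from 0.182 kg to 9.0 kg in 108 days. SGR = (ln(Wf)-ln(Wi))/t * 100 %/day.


ln(W_f) = ln(9.0) = 2.1972246
ln(W_i) = ln(0.182) = -1.7037486
ln(W_f) - ln(W_i) = 2.1972246 - -1.7037486 = 3.9009732
SGR = 3.9009732 / 108 * 100 = 3.61201 %/day

3.61201 %/day


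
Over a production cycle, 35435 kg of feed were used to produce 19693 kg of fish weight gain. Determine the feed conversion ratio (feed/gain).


FCR = feed consumed / weight gained
FCR = 35435 kg / 19693 kg = 1.79937

1.79937


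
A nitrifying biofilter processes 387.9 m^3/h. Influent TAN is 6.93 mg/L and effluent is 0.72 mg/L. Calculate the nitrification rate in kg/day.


Concentration drop: TAN_in - TAN_out = 6.93 - 0.72 = 6.21 mg/L
Hourly TAN removed = Q * dTAN = 387.9 m^3/h * 6.21 mg/L = 2408.859 g/h  (m^3/h * mg/L = g/h)
Daily TAN removed = 2408.859 * 24 = 57812.616 g/day
Convert to kg/day: 57812.616 / 1000 = 57.812616 kg/day

57.812616 kg/day


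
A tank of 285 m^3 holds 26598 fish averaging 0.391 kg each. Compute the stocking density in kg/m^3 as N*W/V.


Total biomass = 26598 fish * 0.391 kg = 10399.818 kg
Density = total biomass / volume = 10399.818 / 285 = 36.4906 kg/m^3

36.4906 kg/m^3


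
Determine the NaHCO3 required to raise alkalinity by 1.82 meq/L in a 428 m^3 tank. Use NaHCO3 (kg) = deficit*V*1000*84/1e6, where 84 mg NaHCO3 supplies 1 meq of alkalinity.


Tank volume in L = 428 m^3 * 1000 = 428000 L
Total meq required = 1.82 meq/L * 428000 L = 778960 meq
NaHCO3 mass = 778960 meq * 84 mg/meq / 1e6 = 65.4326 kg

65.4326 kg


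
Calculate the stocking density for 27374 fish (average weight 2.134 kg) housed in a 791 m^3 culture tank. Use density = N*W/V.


Total biomass = 27374 fish * 2.134 kg = 58416.116 kg
Density = total biomass / volume = 58416.116 / 791 = 73.851 kg/m^3

73.851 kg/m^3


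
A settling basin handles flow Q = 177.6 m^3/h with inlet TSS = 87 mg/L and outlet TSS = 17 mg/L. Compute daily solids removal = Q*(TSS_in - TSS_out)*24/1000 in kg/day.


Concentration drop: TSS_in - TSS_out = 87 - 17 = 70 mg/L
Hourly solids removed = Q * dTSS = 177.6 m^3/h * 70 mg/L = 12432 g/h  (m^3/h * mg/L = g/h)
Daily solids removed = 12432 * 24 = 298368 g/day
Convert g to kg: 298368 / 1000 = 298.368 kg/day

298.368 kg/day


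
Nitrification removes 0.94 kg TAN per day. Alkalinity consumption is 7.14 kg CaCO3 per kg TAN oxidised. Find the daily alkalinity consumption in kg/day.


Alkalinity factor: 7.14 kg CaCO3 consumed per kg TAN nitrified
alk = 0.94 kg TAN * 7.14 = 6.7116 kg CaCO3/day

6.7116 kg CaCO3/day


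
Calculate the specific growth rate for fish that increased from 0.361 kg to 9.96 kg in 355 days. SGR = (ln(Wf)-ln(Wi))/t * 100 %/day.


ln(W_f) = ln(9.96) = 2.2985771
ln(W_i) = ln(0.361) = -1.0188773
ln(W_f) - ln(W_i) = 2.2985771 - -1.0188773 = 3.3174544
SGR = 3.3174544 / 355 * 100 = 0.934494 %/day

0.934494 %/day


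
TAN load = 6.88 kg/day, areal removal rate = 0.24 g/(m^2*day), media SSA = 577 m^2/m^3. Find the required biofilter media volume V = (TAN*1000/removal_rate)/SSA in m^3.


A = 6.88*1000 / 0.24 = 28666.667 m^2
V = 28666.667 / 577 = 49.6823

49.6823 m^3


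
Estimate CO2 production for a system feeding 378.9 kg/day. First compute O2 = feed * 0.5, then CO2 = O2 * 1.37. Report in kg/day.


O2 = 378.9 * 0.5 = 189.45
CO2 = 189.45 * 1.37 = 259.5465

259.5465 kg/day


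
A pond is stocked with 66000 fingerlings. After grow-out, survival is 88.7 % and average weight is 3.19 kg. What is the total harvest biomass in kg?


Survivors = 66000 * 88.7/100 = 58542 fish
Harvest biomass = survivors * W_f = 58542 * 3.19 = 186748.98 kg

186748.98 kg


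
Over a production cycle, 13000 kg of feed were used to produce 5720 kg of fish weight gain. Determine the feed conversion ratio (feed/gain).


FCR = feed consumed / weight gained
FCR = 13000 kg / 5720 kg = 2.27273

2.27273


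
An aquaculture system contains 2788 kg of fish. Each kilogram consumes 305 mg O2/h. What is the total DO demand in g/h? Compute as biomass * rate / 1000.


Total O2 consumption (mg/h) = 2788 kg * 305 mg/(kg*h) = 850340 mg/h
Convert to g/h: 850340 / 1000 = 850.34 g/h

850.34 g/h


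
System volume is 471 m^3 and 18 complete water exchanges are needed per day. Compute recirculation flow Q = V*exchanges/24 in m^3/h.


Daily recirculation volume = 471 m^3 * 18 = 8478 m^3/day
Flow rate Q = daily volume / 24 h = 8478 / 24 = 353.25 m^3/h

353.25 m^3/h


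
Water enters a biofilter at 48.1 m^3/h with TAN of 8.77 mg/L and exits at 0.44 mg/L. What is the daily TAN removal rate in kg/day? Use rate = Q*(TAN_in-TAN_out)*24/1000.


Concentration drop: TAN_in - TAN_out = 8.77 - 0.44 = 8.33 mg/L
Hourly TAN removed = Q * dTAN = 48.1 m^3/h * 8.33 mg/L = 400.673 g/h  (m^3/h * mg/L = g/h)
Daily TAN removed = 400.673 * 24 = 9616.152 g/day
Convert to kg/day: 9616.152 / 1000 = 9.616152 kg/day

9.616152 kg/day


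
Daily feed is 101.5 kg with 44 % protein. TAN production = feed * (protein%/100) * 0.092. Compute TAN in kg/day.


Protein in feed = 101.5 * 44/100 = 44.66 kg/day
TAN = protein * 0.092 = 44.66 * 0.092 = 4.10872 kg/day

4.10872 kg/day


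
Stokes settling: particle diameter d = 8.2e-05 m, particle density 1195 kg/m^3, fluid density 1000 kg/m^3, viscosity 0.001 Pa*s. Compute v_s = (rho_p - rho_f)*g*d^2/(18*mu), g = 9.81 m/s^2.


Density difference: rho_p - rho_f = 1195 - 1000 = 195 kg/m^3
d^2 = (8.2e-05)^2 = 6.724e-09 m^2
Numerator = (rho_p - rho_f) * g * d^2 = 195 * 9.81 * 6.724e-09 = 1.2862676e-05
Denominator = 18 * mu = 18 * 0.001 = 0.018
v_s = 1.2862676e-05 / 0.018 = 7.14593e-04 m/s
Check: Re = rho_f * v_s * d / mu = 1000 * 7.14593e-04 * 8.2e-05 / 0.001 = 0.0586 < 1, so Stokes' law applies.

7.14593e-04 m/s


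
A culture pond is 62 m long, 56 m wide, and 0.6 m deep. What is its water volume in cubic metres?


Base area = L * W = 62 * 56 = 3472 m^2
Volume = area * depth = 3472 * 0.6 = 2083.2 m^3

2083.2 m^3


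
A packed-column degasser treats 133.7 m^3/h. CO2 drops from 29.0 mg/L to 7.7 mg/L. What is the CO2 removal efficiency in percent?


CO2_out / CO2_in = 7.7 / 29.0 = 0.26551724
Fraction remaining = 0.26551724
efficiency = (1 - 0.26551724) * 100 = 73.4483 %

73.4483 %


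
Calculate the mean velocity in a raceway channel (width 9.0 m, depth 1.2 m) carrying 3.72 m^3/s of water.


Cross-sectional area = W * d = 9.0 * 1.2 = 10.8 m^2
Velocity = Q / A = 3.72 / 10.8 = 0.344444 m/s

0.344444 m/s


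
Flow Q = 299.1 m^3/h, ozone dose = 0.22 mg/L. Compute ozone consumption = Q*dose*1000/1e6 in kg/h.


O3 demand (mg/h) = Q * dose * 1000 = 299.1 * 0.22 * 1000 = 65802 mg/h
Convert mg to kg: 65802 / 1e6 = 0.065802 kg/h

0.065802 kg/h


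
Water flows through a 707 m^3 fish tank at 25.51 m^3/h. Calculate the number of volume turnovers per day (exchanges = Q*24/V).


Daily flow volume = 25.51 m^3/h * 24 h = 612.24 m^3/day
Exchanges = daily flow / tank volume = 612.24 / 707 = 0.865969 exchanges/day

0.865969 exchanges/day


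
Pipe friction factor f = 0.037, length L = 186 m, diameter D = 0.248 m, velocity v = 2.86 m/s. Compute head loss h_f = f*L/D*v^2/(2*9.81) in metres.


v^2 = 2.86^2 = 8.1796 m^2/s^2
L/D = 186/0.248 = 750
h_f = f*(L/D)*v^2/(2g) = 0.037 * 750 * 8.1796 / 19.62 = 11.569 m

11.569 m


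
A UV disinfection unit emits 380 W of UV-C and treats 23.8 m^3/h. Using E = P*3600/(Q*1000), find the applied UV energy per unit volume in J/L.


Energy delivered per hour = 380 W * 3600 s = 1368000 J/h
Volume treated per hour = 23.8 m^3/h * 1000 = 23800 L/h
dose = 1368000 / 23800 = 57.479 J/L

57.479 J/L


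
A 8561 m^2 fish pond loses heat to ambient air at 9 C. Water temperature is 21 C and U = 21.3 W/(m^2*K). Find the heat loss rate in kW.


Temperature difference dT = 21 - 9 = 12 K
Heat loss (W) = U * A * dT = 21.3 * 8561 * 12 = 2188191.6 W
Convert to kW: 2188191.6 / 1000 = 2188.1916 kW

2188.1916 kW


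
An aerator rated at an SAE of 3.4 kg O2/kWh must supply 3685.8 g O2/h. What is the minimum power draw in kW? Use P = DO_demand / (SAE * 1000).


SAE in g O2/kWh = 3.4 * 1000 = 3400 g/kWh
P = DO_demand / SAE_g = 3685.8 / 3400 = 1.08406 kW

1.08406 kW


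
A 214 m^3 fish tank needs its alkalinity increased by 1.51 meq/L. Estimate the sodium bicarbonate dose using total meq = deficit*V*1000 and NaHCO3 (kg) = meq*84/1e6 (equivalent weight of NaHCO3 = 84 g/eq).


Tank volume in L = 214 m^3 * 1000 = 214000 L
Total meq required = 1.51 meq/L * 214000 L = 323140 meq
NaHCO3 mass = 323140 meq * 84 mg/meq / 1e6 = 27.1438 kg

27.1438 kg


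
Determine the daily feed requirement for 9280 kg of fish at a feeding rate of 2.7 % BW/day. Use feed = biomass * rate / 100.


Feeding rate fraction = 2.7% / 100 = 0.027
Daily feed = 9280 kg * 0.027 = 250.56 kg/day

250.56 kg/day


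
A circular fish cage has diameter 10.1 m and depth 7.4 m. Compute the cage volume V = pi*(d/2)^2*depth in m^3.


r = d/2 = 10.1/2 = 5.05 m
Base area = pi*r^2 = pi*5.05^2 = 80.118467 m^2
Volume = 80.118467 * 7.4 = 592.877 m^3

592.877 m^3


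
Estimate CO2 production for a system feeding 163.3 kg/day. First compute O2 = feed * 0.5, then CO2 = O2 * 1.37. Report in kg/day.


O2 = 163.3 * 0.5 = 81.65
CO2 = 81.65 * 1.37 = 111.8605

111.8605 kg/day


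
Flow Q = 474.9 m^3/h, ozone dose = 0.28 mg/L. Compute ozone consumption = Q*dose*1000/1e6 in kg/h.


O3 demand (mg/h) = Q * dose * 1000 = 474.9 * 0.28 * 1000 = 132972 mg/h
Convert mg to kg: 132972 / 1e6 = 0.132972 kg/h

0.132972 kg/h


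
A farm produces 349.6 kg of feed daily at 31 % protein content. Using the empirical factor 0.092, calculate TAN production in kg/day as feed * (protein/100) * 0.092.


Protein in feed = 349.6 * 31/100 = 108.376 kg/day
TAN = protein * 0.092 = 108.376 * 0.092 = 9.970592 kg/day

9.970592 kg/day


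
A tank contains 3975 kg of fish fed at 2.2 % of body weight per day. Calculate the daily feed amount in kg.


Feeding rate fraction = 2.2% / 100 = 0.022
Daily feed = 3975 kg * 0.022 = 87.45 kg/day

87.45 kg/day


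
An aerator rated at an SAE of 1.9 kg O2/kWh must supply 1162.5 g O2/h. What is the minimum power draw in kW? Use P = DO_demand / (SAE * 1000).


SAE in g O2/kWh = 1.9 * 1000 = 1900 g/kWh
P = DO_demand / SAE_g = 1162.5 / 1900 = 0.611842 kW

0.611842 kW


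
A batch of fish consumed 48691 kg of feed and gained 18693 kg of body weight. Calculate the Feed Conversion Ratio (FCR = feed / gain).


FCR = feed consumed / weight gained
FCR = 48691 kg / 18693 kg = 2.60477

2.60477


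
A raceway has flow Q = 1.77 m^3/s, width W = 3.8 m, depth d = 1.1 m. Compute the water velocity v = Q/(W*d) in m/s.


Cross-sectional area = W * d = 3.8 * 1.1 = 4.18 m^2
Velocity = Q / A = 1.77 / 4.18 = 0.423445 m/s

0.423445 m/s


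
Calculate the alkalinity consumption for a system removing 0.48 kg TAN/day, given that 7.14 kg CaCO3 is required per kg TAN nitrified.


Alkalinity factor: 7.14 kg CaCO3 consumed per kg TAN nitrified
alk = 0.48 kg TAN * 7.14 = 3.4272 kg CaCO3/day

3.4272 kg CaCO3/day


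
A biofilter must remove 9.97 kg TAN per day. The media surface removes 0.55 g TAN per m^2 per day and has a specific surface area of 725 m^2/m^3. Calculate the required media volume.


A = 9.97*1000 / 0.55 = 18127.273 m^2
V = 18127.273 / 725 = 25.0031

25.0031 m^3


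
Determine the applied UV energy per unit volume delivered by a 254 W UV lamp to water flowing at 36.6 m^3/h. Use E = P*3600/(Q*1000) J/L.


Energy delivered per hour = 254 W * 3600 s = 914400 J/h
Volume treated per hour = 36.6 m^3/h * 1000 = 36600 L/h
dose = 914400 / 36600 = 24.9836 J/L

24.9836 J/L


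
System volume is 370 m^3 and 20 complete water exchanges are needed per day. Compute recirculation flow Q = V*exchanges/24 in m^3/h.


Daily recirculation volume = 370 m^3 * 20 = 7400 m^3/day
Flow rate Q = daily volume / 24 h = 7400 / 24 = 308.333 m^3/h

308.333 m^3/h


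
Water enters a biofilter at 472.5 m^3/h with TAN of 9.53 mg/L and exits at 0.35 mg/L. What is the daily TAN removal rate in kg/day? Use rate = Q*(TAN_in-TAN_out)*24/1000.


Concentration drop: TAN_in - TAN_out = 9.53 - 0.35 = 9.18 mg/L
Hourly TAN removed = Q * dTAN = 472.5 m^3/h * 9.18 mg/L = 4337.55 g/h  (m^3/h * mg/L = g/h)
Daily TAN removed = 4337.55 * 24 = 104101.2 g/day
Convert to kg/day: 104101.2 / 1000 = 104.1012 kg/day

104.1012 kg/day


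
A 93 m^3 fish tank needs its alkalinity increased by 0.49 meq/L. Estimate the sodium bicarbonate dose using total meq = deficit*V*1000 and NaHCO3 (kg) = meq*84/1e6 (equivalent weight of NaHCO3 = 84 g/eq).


Tank volume in L = 93 m^3 * 1000 = 93000 L
Total meq required = 0.49 meq/L * 93000 L = 45570 meq
NaHCO3 mass = 45570 meq * 84 mg/meq / 1e6 = 3.82788 kg

3.82788 kg


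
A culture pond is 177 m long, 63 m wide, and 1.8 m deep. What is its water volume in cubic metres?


Base area = L * W = 177 * 63 = 11151 m^2
Volume = area * depth = 11151 * 1.8 = 20071.8 m^3

20071.8 m^3


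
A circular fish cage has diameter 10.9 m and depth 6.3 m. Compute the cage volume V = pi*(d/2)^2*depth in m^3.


r = d/2 = 10.9/2 = 5.45 m
Base area = pi*r^2 = pi*5.45^2 = 93.313156 m^2
Volume = 93.313156 * 6.3 = 587.873 m^3

587.873 m^3


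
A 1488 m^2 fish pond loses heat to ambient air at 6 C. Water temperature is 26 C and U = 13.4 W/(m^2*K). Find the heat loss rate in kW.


Temperature difference dT = 26 - 6 = 20 K
Heat loss (W) = U * A * dT = 13.4 * 1488 * 20 = 398784 W
Convert to kW: 398784 / 1000 = 398.784 kW

398.784 kW


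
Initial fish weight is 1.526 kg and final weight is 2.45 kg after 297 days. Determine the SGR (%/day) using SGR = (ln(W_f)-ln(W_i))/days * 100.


ln(W_f) = ln(2.45) = 0.89608802
ln(W_i) = ln(1.526) = 0.42264993
ln(W_f) - ln(W_i) = 0.89608802 - 0.42264993 = 0.47343809
SGR = 0.47343809 / 297 * 100 = 0.159407 %/day

0.159407 %/day


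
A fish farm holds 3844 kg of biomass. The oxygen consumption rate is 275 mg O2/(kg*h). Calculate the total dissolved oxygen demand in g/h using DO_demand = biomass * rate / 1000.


Total O2 consumption (mg/h) = 3844 kg * 275 mg/(kg*h) = 1057100 mg/h
Convert to g/h: 1057100 / 1000 = 1057.1 g/h

1057.1 g/h


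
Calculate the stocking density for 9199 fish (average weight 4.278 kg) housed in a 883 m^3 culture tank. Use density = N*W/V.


Total biomass = 9199 fish * 4.278 kg = 39353.322 kg
Density = total biomass / volume = 39353.322 / 883 = 44.5677 kg/m^3

44.5677 kg/m^3


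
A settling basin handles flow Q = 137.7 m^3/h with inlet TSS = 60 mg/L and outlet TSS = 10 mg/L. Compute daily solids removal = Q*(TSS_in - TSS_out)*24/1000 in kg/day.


Concentration drop: TSS_in - TSS_out = 60 - 10 = 50 mg/L
Hourly solids removed = Q * dTSS = 137.7 m^3/h * 50 mg/L = 6885 g/h  (m^3/h * mg/L = g/h)
Daily solids removed = 6885 * 24 = 165240 g/day
Convert g to kg: 165240 / 1000 = 165.24 kg/day

165.24 kg/day


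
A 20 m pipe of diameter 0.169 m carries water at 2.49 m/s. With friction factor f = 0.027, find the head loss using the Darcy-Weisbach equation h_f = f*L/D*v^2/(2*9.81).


v^2 = 2.49^2 = 6.2001 m^2/s^2
L/D = 20/0.169 = 118.3432
h_f = f*(L/D)*v^2/(2g) = 0.027 * 118.3432 * 6.2001 / 19.62 = 1.00973 m

1.00973 m


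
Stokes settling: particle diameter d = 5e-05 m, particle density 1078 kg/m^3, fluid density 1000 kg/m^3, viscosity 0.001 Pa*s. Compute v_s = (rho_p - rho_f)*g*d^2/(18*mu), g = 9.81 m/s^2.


Density difference: rho_p - rho_f = 1078 - 1000 = 78 kg/m^3
d^2 = (5e-05)^2 = 2.5e-09 m^2
Numerator = (rho_p - rho_f) * g * d^2 = 78 * 9.81 * 2.5e-09 = 1.91295e-06
Denominator = 18 * mu = 18 * 0.001 = 0.018
v_s = 1.91295e-06 / 0.018 = 1.06275e-04 m/s
Check: Re = rho_f * v_s * d / mu = 1000 * 1.06275e-04 * 5e-05 / 0.001 = 0.00531 < 1, so Stokes' law applies.

1.06275e-04 m/s


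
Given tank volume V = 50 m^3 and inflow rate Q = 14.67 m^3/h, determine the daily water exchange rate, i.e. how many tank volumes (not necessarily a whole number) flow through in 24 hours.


Daily flow volume = 14.67 m^3/h * 24 h = 352.08 m^3/day
Exchanges = daily flow / tank volume = 352.08 / 50 = 7.0416 exchanges/day

7.0416 exchanges/day


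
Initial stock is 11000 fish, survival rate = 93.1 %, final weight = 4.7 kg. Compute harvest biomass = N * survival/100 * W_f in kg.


Survivors = 11000 * 93.1/100 = 10241 fish
Harvest biomass = survivors * W_f = 10241 * 4.7 = 48132.7 kg

48132.7 kg


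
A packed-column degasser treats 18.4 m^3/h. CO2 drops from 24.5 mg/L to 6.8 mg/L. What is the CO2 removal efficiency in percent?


CO2_out / CO2_in = 6.8 / 24.5 = 0.27755102
Fraction remaining = 0.27755102
efficiency = (1 - 0.27755102) * 100 = 72.2449 %

72.2449 %


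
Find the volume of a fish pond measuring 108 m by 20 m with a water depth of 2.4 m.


Base area = L * W = 108 * 20 = 2160 m^2
Volume = area * depth = 2160 * 2.4 = 5184 m^3

5184 m^3


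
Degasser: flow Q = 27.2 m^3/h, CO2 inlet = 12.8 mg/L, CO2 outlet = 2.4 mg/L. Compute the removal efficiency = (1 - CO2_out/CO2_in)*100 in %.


CO2_out / CO2_in = 2.4 / 12.8 = 0.1875
Fraction remaining = 0.1875
efficiency = (1 - 0.1875) * 100 = 81.25 %

81.25 %


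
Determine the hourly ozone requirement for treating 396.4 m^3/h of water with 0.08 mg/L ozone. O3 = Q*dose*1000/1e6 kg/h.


O3 demand (mg/h) = Q * dose * 1000 = 396.4 * 0.08 * 1000 = 31712 mg/h
Convert mg to kg: 31712 / 1e6 = 0.031712 kg/h

0.031712 kg/h


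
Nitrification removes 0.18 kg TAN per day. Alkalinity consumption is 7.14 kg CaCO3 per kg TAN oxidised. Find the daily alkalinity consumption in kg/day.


Alkalinity factor: 7.14 kg CaCO3 consumed per kg TAN nitrified
alk = 0.18 kg TAN * 7.14 = 1.2852 kg CaCO3/day

1.2852 kg CaCO3/day


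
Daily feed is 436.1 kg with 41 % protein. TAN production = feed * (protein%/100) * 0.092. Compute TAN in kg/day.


Protein in feed = 436.1 * 41/100 = 178.801 kg/day
TAN = protein * 0.092 = 178.801 * 0.092 = 16.449692 kg/day

16.449692 kg/day


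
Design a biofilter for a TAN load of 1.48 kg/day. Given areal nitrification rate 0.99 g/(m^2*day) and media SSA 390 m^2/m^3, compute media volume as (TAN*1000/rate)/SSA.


A = 1.48*1000 / 0.99 = 1494.9495 m^2
V = 1494.9495 / 390 = 3.8332

3.8332 m^3


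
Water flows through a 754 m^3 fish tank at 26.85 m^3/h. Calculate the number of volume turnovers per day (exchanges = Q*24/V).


Daily flow volume = 26.85 m^3/h * 24 h = 644.4 m^3/day
Exchanges = daily flow / tank volume = 644.4 / 754 = 0.854642 exchanges/day

0.854642 exchanges/day


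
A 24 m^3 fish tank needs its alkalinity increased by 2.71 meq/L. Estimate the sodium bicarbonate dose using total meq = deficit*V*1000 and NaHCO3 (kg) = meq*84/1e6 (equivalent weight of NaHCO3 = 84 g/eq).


Tank volume in L = 24 m^3 * 1000 = 24000 L
Total meq required = 2.71 meq/L * 24000 L = 65040 meq
NaHCO3 mass = 65040 meq * 84 mg/meq / 1e6 = 5.46336 kg

5.46336 kg


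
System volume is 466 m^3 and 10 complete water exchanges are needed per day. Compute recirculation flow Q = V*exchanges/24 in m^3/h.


Daily recirculation volume = 466 m^3 * 10 = 4660 m^3/day
Flow rate Q = daily volume / 24 h = 4660 / 24 = 194.167 m^3/h

194.167 m^3/h


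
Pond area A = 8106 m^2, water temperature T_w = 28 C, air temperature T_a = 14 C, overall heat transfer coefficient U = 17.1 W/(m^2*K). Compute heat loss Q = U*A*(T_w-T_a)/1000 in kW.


Temperature difference dT = 28 - 14 = 14 K
Heat loss (W) = U * A * dT = 17.1 * 8106 * 14 = 1940576.4 W
Convert to kW: 1940576.4 / 1000 = 1940.5764 kW

1940.5764 kW


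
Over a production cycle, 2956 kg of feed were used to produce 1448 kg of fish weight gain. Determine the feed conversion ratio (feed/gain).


FCR = feed consumed / weight gained
FCR = 2956 kg / 1448 kg = 2.04144

2.04144


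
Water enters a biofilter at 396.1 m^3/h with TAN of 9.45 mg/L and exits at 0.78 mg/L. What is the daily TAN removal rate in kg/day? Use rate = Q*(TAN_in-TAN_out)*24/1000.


Concentration drop: TAN_in - TAN_out = 9.45 - 0.78 = 8.67 mg/L
Hourly TAN removed = Q * dTAN = 396.1 m^3/h * 8.67 mg/L = 3434.187 g/h  (m^3/h * mg/L = g/h)
Daily TAN removed = 3434.187 * 24 = 82420.488 g/day
Convert to kg/day: 82420.488 / 1000 = 82.420488 kg/day

82.420488 kg/day


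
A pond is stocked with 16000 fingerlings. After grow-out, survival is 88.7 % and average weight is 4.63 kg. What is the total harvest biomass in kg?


Survivors = 16000 * 88.7/100 = 14192 fish
Harvest biomass = survivors * W_f = 14192 * 4.63 = 65708.96 kg

65708.96 kg


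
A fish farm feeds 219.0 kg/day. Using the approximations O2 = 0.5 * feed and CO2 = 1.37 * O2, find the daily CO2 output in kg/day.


O2 = 219.0 * 0.5 = 109.5
CO2 = 109.5 * 1.37 = 150.015

150.015 kg/day


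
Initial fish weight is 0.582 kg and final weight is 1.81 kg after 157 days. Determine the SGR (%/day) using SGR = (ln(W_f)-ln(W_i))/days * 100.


ln(W_f) = ln(1.81) = 0.59332685
ln(W_i) = ln(0.582) = -0.54128483
ln(W_f) - ln(W_i) = 0.59332685 - -0.54128483 = 1.1346117
SGR = 1.1346117 / 157 * 100 = 0.722683 %/day

0.722683 %/day


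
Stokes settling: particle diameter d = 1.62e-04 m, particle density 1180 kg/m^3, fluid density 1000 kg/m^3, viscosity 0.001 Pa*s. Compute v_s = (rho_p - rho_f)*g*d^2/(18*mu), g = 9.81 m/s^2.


Density difference: rho_p - rho_f = 1180 - 1000 = 180 kg/m^3
d^2 = (1.62e-04)^2 = 2.6244e-08 m^2
Numerator = (rho_p - rho_f) * g * d^2 = 180 * 9.81 * 2.6244e-08 = 4.6341655e-05
Denominator = 18 * mu = 18 * 0.001 = 0.018
v_s = 4.6341655e-05 / 0.018 = 0.00257454 m/s
Check: Re = rho_f * v_s * d / mu = 1000 * 0.00257454 * 1.62e-04 / 0.001 = 0.417 < 1, so Stokes' law applies.

0.00257454 m/s


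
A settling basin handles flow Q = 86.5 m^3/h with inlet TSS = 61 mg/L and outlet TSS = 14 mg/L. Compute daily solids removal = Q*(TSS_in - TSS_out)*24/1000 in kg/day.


Concentration drop: TSS_in - TSS_out = 61 - 14 = 47 mg/L
Hourly solids removed = Q * dTSS = 86.5 m^3/h * 47 mg/L = 4065.5 g/h  (m^3/h * mg/L = g/h)
Daily solids removed = 4065.5 * 24 = 97572 g/day
Convert g to kg: 97572 / 1000 = 97.572 kg/day

97.572 kg/day


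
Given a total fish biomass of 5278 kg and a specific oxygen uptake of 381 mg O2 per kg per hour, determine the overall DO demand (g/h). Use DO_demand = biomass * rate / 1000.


Total O2 consumption (mg/h) = 5278 kg * 381 mg/(kg*h) = 2010918 mg/h
Convert to g/h: 2010918 / 1000 = 2010.918 g/h

2010.918 g/h


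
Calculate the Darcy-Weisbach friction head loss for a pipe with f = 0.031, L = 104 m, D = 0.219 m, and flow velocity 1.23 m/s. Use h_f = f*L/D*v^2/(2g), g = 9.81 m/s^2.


v^2 = 1.23^2 = 1.5129 m^2/s^2
L/D = 104/0.219 = 474.88584
h_f = f*(L/D)*v^2/(2g) = 0.031 * 474.88584 * 1.5129 / 19.62 = 1.13517 m

1.13517 m


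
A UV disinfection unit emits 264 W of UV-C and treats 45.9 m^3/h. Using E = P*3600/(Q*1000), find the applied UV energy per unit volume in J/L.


Energy delivered per hour = 264 W * 3600 s = 950400 J/h
Volume treated per hour = 45.9 m^3/h * 1000 = 45900 L/h
dose = 950400 / 45900 = 20.7059 J/L

20.7059 J/L


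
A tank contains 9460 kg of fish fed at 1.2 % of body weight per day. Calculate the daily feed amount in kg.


Feeding rate fraction = 1.2% / 100 = 0.012
Daily feed = 9460 kg * 0.012 = 113.52 kg/day

113.52 kg/day


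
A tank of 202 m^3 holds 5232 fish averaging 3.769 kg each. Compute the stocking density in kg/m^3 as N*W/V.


Total biomass = 5232 fish * 3.769 kg = 19719.408 kg
Density = total biomass / volume = 19719.408 / 202 = 97.6208 kg/m^3

97.6208 kg/m^3


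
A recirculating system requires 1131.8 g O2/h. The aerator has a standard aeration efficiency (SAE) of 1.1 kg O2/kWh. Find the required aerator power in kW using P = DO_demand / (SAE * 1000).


SAE in g O2/kWh = 1.1 * 1000 = 1100 g/kWh
P = DO_demand / SAE_g = 1131.8 / 1100 = 1.02891 kW

1.02891 kW


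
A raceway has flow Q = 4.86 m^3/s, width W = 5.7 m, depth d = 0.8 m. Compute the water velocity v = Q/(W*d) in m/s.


Cross-sectional area = W * d = 5.7 * 0.8 = 4.56 m^2
Velocity = Q / A = 4.86 / 4.56 = 1.06579 m/s

1.06579 m/s


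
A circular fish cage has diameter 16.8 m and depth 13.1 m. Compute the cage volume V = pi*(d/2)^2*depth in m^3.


r = d/2 = 16.8/2 = 8.4 m
Base area = pi*r^2 = pi*8.4^2 = 221.67078 m^2
Volume = 221.67078 * 13.1 = 2903.89 m^3

2903.89 m^3


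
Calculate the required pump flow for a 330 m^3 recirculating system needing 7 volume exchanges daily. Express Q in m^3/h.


Daily recirculation volume = 330 m^3 * 7 = 2310 m^3/day
Flow rate Q = daily volume / 24 h = 2310 / 24 = 96.25 m^3/h

96.25 m^3/h


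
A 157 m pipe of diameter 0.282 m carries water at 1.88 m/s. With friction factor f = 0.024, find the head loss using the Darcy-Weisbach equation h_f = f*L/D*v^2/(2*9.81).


v^2 = 1.88^2 = 3.5344 m^2/s^2
L/D = 157/0.282 = 556.73759
h_f = f*(L/D)*v^2/(2g) = 0.024 * 556.73759 * 3.5344 / 19.62 = 2.40701 m

2.40701 m


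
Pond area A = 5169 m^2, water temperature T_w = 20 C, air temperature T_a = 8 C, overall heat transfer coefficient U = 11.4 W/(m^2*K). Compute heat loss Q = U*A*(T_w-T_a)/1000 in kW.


Temperature difference dT = 20 - 8 = 12 K
Heat loss (W) = U * A * dT = 11.4 * 5169 * 12 = 707119.2 W
Convert to kW: 707119.2 / 1000 = 707.1192 kW

707.1192 kW


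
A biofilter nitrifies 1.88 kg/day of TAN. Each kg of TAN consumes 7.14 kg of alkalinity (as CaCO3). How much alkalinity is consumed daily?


Alkalinity factor: 7.14 kg CaCO3 consumed per kg TAN nitrified
alk = 1.88 kg TAN * 7.14 = 13.4232 kg CaCO3/day

13.4232 kg CaCO3/day


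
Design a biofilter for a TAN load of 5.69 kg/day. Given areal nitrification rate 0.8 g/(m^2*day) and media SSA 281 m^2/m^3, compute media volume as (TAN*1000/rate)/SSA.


A = 5.69*1000 / 0.8 = 7112.5 m^2
V = 7112.5 / 281 = 25.3114

25.3114 m^3


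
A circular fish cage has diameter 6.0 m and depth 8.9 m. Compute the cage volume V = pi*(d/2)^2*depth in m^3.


r = d/2 = 6.0/2 = 3 m
Base area = pi*r^2 = pi*3^2 = 28.274334 m^2
Volume = 28.274334 * 8.9 = 251.642 m^3

251.642 m^3


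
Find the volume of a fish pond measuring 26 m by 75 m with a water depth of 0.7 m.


Base area = L * W = 26 * 75 = 1950 m^2
Volume = area * depth = 1950 * 0.7 = 1365 m^3

1365 m^3


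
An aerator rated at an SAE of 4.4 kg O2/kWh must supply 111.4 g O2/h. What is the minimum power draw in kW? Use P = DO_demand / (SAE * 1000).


SAE in g O2/kWh = 4.4 * 1000 = 4400 g/kWh
P = DO_demand / SAE_g = 111.4 / 4400 = 0.0253182 kW

0.0253182 kW


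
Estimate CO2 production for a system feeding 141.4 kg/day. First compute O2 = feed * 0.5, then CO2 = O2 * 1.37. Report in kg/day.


O2 = 141.4 * 0.5 = 70.7
CO2 = 70.7 * 1.37 = 96.859

96.859 kg/day


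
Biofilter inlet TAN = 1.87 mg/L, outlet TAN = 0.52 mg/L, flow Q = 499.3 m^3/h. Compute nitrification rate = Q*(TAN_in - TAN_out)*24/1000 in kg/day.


Concentration drop: TAN_in - TAN_out = 1.87 - 0.52 = 1.35 mg/L
Hourly TAN removed = Q * dTAN = 499.3 m^3/h * 1.35 mg/L = 674.055 g/h  (m^3/h * mg/L = g/h)
Daily TAN removed = 674.055 * 24 = 16177.32 g/day
Convert to kg/day: 16177.32 / 1000 = 16.17732 kg/day

16.17732 kg/day


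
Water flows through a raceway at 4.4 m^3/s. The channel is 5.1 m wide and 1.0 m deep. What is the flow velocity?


Cross-sectional area = W * d = 5.1 * 1.0 = 5.1 m^2
Velocity = Q / A = 4.4 / 5.1 = 0.862745 m/s

0.862745 m/s


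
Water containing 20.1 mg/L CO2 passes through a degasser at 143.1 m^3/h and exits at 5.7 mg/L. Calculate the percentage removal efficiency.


CO2_out / CO2_in = 5.7 / 20.1 = 0.28358209
Fraction remaining = 0.28358209
efficiency = (1 - 0.28358209) * 100 = 71.6418 %

71.6418 %


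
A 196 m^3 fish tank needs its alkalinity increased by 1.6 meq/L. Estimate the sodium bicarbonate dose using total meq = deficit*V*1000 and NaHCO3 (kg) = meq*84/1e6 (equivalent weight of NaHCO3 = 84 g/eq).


Tank volume in L = 196 m^3 * 1000 = 196000 L
Total meq required = 1.6 meq/L * 196000 L = 313600 meq
NaHCO3 mass = 313600 meq * 84 mg/meq / 1e6 = 26.3424 kg

26.3424 kg


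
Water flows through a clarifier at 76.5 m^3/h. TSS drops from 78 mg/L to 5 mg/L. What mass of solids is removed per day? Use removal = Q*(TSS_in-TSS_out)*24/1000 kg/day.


Concentration drop: TSS_in - TSS_out = 78 - 5 = 73 mg/L
Hourly solids removed = Q * dTSS = 76.5 m^3/h * 73 mg/L = 5584.5 g/h  (m^3/h * mg/L = g/h)
Daily solids removed = 5584.5 * 24 = 134028 g/day
Convert g to kg: 134028 / 1000 = 134.028 kg/day

134.028 kg/day


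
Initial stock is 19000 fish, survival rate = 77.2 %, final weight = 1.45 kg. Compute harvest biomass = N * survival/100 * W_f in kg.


Survivors = 19000 * 77.2/100 = 14668 fish
Harvest biomass = survivors * W_f = 14668 * 1.45 = 21268.6 kg

21268.6 kg


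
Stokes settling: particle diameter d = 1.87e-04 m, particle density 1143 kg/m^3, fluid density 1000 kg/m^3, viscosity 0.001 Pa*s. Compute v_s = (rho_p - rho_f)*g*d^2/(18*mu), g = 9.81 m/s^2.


Density difference: rho_p - rho_f = 1143 - 1000 = 143 kg/m^3
d^2 = (1.87e-04)^2 = 3.4969e-08 m^2
Numerator = (rho_p - rho_f) * g * d^2 = 143 * 9.81 * 3.4969e-08 = 4.9055562e-05
Denominator = 18 * mu = 18 * 0.001 = 0.018
v_s = 4.9055562e-05 / 0.018 = 0.00272531 m/s
Check: Re = rho_f * v_s * d / mu = 1000 * 0.00272531 * 1.87e-04 / 0.001 = 0.51 < 1, so Stokes' law applies.

0.00272531 m/s


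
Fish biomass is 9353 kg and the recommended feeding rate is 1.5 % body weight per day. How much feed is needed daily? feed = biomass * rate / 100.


Feeding rate fraction = 1.5% / 100 = 0.015
Daily feed = 9353 kg * 0.015 = 140.295 kg/day

140.295 kg/day


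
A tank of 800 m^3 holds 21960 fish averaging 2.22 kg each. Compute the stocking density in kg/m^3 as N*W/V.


Total biomass = 21960 fish * 2.22 kg = 48751.2 kg
Density = total biomass / volume = 48751.2 / 800 = 60.939 kg/m^3

60.939 kg/m^3


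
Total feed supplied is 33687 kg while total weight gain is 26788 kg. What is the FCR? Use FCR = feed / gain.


FCR = feed consumed / weight gained
FCR = 33687 kg / 26788 kg = 1.25754

1.25754


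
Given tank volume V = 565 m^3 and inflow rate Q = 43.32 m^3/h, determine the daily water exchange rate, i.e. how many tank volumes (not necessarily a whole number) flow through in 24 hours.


Daily flow volume = 43.32 m^3/h * 24 h = 1039.68 m^3/day
Exchanges = daily flow / tank volume = 1039.68 / 565 = 1.84014 exchanges/day

1.84014 exchanges/day


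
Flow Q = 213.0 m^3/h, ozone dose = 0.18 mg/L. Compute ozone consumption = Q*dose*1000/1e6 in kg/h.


O3 demand (mg/h) = Q * dose * 1000 = 213.0 * 0.18 * 1000 = 38340 mg/h
Convert mg to kg: 38340 / 1e6 = 0.03834 kg/h

0.03834 kg/h


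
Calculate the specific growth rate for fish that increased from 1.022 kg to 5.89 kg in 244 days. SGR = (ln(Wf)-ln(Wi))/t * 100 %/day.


ln(W_f) = ln(5.89) = 1.773256
ln(W_i) = ln(1.022) = 0.021761492
ln(W_f) - ln(W_i) = 1.773256 - 0.021761492 = 1.7514945
SGR = 1.7514945 / 244 * 100 = 0.717826 %/day

0.717826 %/day


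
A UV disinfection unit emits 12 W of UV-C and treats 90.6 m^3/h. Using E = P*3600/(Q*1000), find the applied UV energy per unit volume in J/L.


Energy delivered per hour = 12 W * 3600 s = 43200 J/h
Volume treated per hour = 90.6 m^3/h * 1000 = 90600 L/h
dose = 43200 / 90600 = 0.476821 J/L

0.476821 J/L


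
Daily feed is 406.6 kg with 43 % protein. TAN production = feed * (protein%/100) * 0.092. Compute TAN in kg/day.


Protein in feed = 406.6 * 43/100 = 174.838 kg/day
TAN = protein * 0.092 = 174.838 * 0.092 = 16.085096 kg/day

16.085096 kg/day


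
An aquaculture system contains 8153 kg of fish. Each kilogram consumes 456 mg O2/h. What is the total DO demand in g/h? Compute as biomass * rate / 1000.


Total O2 consumption (mg/h) = 8153 kg * 456 mg/(kg*h) = 3717768 mg/h
Convert to g/h: 3717768 / 1000 = 3717.768 g/h

3717.768 g/h


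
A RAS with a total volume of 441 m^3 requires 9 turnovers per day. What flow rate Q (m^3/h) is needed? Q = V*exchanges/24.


Daily recirculation volume = 441 m^3 * 9 = 3969 m^3/day
Flow rate Q = daily volume / 24 h = 3969 / 24 = 165.375 m^3/h

165.375 m^3/h


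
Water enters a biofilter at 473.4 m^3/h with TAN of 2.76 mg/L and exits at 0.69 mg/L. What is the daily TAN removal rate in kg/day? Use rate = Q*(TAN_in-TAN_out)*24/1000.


Concentration drop: TAN_in - TAN_out = 2.76 - 0.69 = 2.07 mg/L
Hourly TAN removed = Q * dTAN = 473.4 m^3/h * 2.07 mg/L = 979.938 g/h  (m^3/h * mg/L = g/h)
Daily TAN removed = 979.938 * 24 = 23518.512 g/day
Convert to kg/day: 23518.512 / 1000 = 23.518512 kg/day

23.518512 kg/day


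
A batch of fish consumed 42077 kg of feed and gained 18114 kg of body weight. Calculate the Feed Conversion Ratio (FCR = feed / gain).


FCR = feed consumed / weight gained
FCR = 42077 kg / 18114 kg = 2.3229

2.3229


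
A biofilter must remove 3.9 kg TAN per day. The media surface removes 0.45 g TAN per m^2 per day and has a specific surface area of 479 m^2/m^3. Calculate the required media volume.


A = 3.9*1000 / 0.45 = 8666.6667 m^2
V = 8666.6667 / 479 = 18.0932

18.0932 m^3


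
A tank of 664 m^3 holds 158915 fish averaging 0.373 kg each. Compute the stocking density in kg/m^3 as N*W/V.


Total biomass = 158915 fish * 0.373 kg = 59275.295 kg
Density = total biomass / volume = 59275.295 / 664 = 89.27 kg/m^3

89.27 kg/m^3


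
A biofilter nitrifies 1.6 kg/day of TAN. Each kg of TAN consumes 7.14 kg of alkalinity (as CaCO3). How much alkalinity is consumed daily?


Alkalinity factor: 7.14 kg CaCO3 consumed per kg TAN nitrified
alk = 1.6 kg TAN * 7.14 = 11.424 kg CaCO3/day

11.424 kg CaCO3/day


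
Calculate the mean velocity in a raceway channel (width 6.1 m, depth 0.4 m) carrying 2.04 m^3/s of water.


Cross-sectional area = W * d = 6.1 * 0.4 = 2.44 m^2
Velocity = Q / A = 2.04 / 2.44 = 0.836066 m/s

0.836066 m/s


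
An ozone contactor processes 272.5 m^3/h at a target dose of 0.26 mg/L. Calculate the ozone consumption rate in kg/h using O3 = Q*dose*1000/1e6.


O3 demand (mg/h) = Q * dose * 1000 = 272.5 * 0.26 * 1000 = 70850 mg/h
Convert mg to kg: 70850 / 1e6 = 0.07085 kg/h

0.07085 kg/h


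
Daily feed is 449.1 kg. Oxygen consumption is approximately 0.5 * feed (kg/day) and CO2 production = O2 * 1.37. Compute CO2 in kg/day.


O2 = 449.1 * 0.5 = 224.55
CO2 = 224.55 * 1.37 = 307.6335

307.6335 kg/day


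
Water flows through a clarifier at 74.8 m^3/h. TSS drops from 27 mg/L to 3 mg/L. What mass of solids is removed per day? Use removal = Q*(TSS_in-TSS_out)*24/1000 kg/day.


Concentration drop: TSS_in - TSS_out = 27 - 3 = 24 mg/L
Hourly solids removed = Q * dTSS = 74.8 m^3/h * 24 mg/L = 1795.2 g/h  (m^3/h * mg/L = g/h)
Daily solids removed = 1795.2 * 24 = 43084.8 g/day
Convert g to kg: 43084.8 / 1000 = 43.0848 kg/day

43.0848 kg/day


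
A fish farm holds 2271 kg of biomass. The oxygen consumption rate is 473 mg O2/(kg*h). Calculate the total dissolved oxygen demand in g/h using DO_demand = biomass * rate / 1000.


Total O2 consumption (mg/h) = 2271 kg * 473 mg/(kg*h) = 1074183 mg/h
Convert to g/h: 1074183 / 1000 = 1074.183 g/h

1074.183 g/h


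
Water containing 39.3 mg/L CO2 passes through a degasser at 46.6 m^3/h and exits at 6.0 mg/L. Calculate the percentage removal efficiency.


CO2_out / CO2_in = 6.0 / 39.3 = 0.15267176
Fraction remaining = 0.15267176
efficiency = (1 - 0.15267176) * 100 = 84.7328 %

84.7328 %


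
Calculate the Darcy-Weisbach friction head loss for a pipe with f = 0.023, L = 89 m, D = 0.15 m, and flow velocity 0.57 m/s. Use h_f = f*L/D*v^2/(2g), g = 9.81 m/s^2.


v^2 = 0.57^2 = 0.3249 m^2/s^2
L/D = 89/0.15 = 593.33333
h_f = f*(L/D)*v^2/(2g) = 0.023 * 593.33333 * 0.3249 / 19.62 = 0.225984 m

0.225984 m


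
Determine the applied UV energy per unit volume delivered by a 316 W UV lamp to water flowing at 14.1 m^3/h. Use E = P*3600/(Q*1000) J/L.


Energy delivered per hour = 316 W * 3600 s = 1137600 J/h
Volume treated per hour = 14.1 m^3/h * 1000 = 14100 L/h
dose = 1137600 / 14100 = 80.6809 J/L

80.6809 J/L


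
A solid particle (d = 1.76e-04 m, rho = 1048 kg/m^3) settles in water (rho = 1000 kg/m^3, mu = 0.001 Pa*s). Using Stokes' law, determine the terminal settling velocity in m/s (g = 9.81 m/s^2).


Density difference: rho_p - rho_f = 1048 - 1000 = 48 kg/m^3
d^2 = (1.76e-04)^2 = 3.0976e-08 m^2
Numerator = (rho_p - rho_f) * g * d^2 = 48 * 9.81 * 3.0976e-08 = 1.4585979e-05
Denominator = 18 * mu = 18 * 0.001 = 0.018
v_s = 1.4585979e-05 / 0.018 = 8.10332e-04 m/s
Check: Re = rho_f * v_s * d / mu = 1000 * 8.10332e-04 * 1.76e-04 / 0.001 = 0.143 < 1, so Stokes' law applies.

8.10332e-04 m/s


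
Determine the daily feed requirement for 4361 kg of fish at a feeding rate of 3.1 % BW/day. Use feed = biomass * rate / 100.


Feeding rate fraction = 3.1% / 100 = 0.031
Daily feed = 4361 kg * 0.031 = 135.191 kg/day

135.191 kg/day


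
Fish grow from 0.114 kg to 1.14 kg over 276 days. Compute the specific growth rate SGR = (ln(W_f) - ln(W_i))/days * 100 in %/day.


ln(W_f) = ln(1.14) = 0.13102826
ln(W_i) = ln(0.114) = -2.1715568
ln(W_f) - ln(W_i) = 0.13102826 - -2.1715568 = 2.3025851
SGR = 2.3025851 / 276 * 100 = 0.83427 %/day

0.83427 %/day


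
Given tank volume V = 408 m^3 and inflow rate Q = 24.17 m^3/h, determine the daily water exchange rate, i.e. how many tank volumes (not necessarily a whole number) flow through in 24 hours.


Daily flow volume = 24.17 m^3/h * 24 h = 580.08 m^3/day
Exchanges = daily flow / tank volume = 580.08 / 408 = 1.42176 exchanges/day

1.42176 exchanges/day


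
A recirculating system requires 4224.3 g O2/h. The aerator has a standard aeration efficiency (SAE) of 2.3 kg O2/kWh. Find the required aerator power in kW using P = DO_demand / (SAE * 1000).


SAE in g O2/kWh = 2.3 * 1000 = 2300 g/kWh
P = DO_demand / SAE_g = 4224.3 / 2300 = 1.83665 kW

1.83665 kW


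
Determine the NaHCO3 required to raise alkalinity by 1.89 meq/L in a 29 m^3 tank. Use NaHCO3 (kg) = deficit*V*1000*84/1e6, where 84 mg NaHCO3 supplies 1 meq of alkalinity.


Tank volume in L = 29 m^3 * 1000 = 29000 L
Total meq required = 1.89 meq/L * 29000 L = 54810 meq
NaHCO3 mass = 54810 meq * 84 mg/meq / 1e6 = 4.60404 kg

4.60404 kg


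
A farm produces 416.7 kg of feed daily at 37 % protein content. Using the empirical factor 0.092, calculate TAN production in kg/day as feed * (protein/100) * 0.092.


Protein in feed = 416.7 * 37/100 = 154.179 kg/day
TAN = protein * 0.092 = 154.179 * 0.092 = 14.184468 kg/day

14.184468 kg/day


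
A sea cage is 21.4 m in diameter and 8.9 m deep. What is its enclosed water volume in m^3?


r = d/2 = 21.4/2 = 10.7 m
Base area = pi*r^2 = pi*10.7^2 = 359.68094 m^2
Volume = 359.68094 * 8.9 = 3201.16 m^3

3201.16 m^3


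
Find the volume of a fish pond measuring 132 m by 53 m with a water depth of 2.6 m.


Base area = L * W = 132 * 53 = 6996 m^2
Volume = area * depth = 6996 * 2.6 = 18189.6 m^3

18189.6 m^3
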